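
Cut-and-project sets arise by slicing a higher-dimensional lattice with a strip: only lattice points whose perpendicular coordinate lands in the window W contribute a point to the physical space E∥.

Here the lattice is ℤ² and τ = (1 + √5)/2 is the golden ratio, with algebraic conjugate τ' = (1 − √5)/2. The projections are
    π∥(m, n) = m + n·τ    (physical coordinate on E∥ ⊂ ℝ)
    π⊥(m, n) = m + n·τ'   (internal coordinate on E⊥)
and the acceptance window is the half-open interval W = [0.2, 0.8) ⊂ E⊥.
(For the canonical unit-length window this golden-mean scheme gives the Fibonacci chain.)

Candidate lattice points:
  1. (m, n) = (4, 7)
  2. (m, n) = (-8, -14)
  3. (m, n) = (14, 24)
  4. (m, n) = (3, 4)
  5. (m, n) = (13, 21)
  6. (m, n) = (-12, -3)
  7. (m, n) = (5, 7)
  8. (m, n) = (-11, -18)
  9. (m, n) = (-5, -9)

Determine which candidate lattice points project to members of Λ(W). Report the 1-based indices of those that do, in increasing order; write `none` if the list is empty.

τ' = (1−√5)/2 ≈ -0.61803.
candidate 1: (m,n)=(4,7) → π∥ = 4+7·τ ≈ 15.32624, π⊥ = 4+7·τ' ≈ -0.32624 ∉ [0.2, 0.8) ⇒ out
candidate 2: (m,n)=(-8,-14) → π∥ = -8-14·τ ≈ -30.65248, π⊥ = -8-14·τ' ≈ 0.65248 ∈ [0.2, 0.8) ⇒ IN Λ
candidate 3: (m,n)=(14,24) → π∥ = 14+24·τ ≈ 52.83282, π⊥ = 14+24·τ' ≈ -0.83282 ∉ [0.2, 0.8) ⇒ out
candidate 4: (m,n)=(3,4) → π∥ = 3+4·τ ≈ 9.47214, π⊥ = 3+4·τ' ≈ 0.52786 ∈ [0.2, 0.8) ⇒ IN Λ
candidate 5: (m,n)=(13,21) → π∥ = 13+21·τ ≈ 46.97871, π⊥ = 13+21·τ' ≈ 0.02129 ∉ [0.2, 0.8) ⇒ out
candidate 6: (m,n)=(-12,-3) → π∥ = -12-3·τ ≈ -16.85410, π⊥ = -12-3·τ' ≈ -10.14590 ∉ [0.2, 0.8) ⇒ out
candidate 7: (m,n)=(5,7) → π∥ = 5+7·τ ≈ 16.32624, π⊥ = 5+7·τ' ≈ 0.67376 ∈ [0.2, 0.8) ⇒ IN Λ
candidate 8: (m,n)=(-11,-18) → π∥ = -11-18·τ ≈ -40.12461, π⊥ = -11-18·τ' ≈ 0.12461 ∉ [0.2, 0.8) ⇒ out
candidate 9: (m,n)=(-5,-9) → π∥ = -5-9·τ ≈ -19.56231, π⊥ = -5-9·τ' ≈ 0.56231 ∈ [0.2, 0.8) ⇒ IN Λ

2, 4, 7, 9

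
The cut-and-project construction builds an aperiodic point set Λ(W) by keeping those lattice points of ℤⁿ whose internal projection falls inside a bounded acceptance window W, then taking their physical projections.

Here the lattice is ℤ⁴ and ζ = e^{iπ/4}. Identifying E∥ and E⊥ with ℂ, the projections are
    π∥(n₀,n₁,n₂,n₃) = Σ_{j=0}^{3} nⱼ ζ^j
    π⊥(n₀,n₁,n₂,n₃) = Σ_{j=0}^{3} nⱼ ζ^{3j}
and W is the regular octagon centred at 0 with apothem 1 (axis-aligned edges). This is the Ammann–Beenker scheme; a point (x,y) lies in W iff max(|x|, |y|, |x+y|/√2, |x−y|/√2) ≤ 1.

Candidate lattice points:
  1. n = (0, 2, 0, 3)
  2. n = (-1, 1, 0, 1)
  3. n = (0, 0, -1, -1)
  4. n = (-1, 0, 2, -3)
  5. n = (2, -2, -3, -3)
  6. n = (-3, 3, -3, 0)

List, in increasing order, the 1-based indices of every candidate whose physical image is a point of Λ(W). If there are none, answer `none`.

3

With ζ = e^{iπ/4} the internal vectors are ζ^0,ζ^3,ζ^6,ζ^9.
#1 (0, 2, 0, 3): internal (0.707107, 3.535534); octagon support 3.535534 vs apothem 1 → ∉ W
#2 (-1, 1, 0, 1): internal (-1.000000, 1.414214); octagon support 1.707107 vs apothem 1 → ∉ W
#3 (0, 0, -1, -1): internal (-0.707107, 0.292893); octagon support 0.707107 vs apothem 1 → ∈ W
#4 (-1, 0, 2, -3): internal (-3.121320, -4.121320); octagon support 5.121320 vs apothem 1 → ∉ W
#5 (2, -2, -3, -3): internal (1.292893, -0.535534); octagon support 1.292893 vs apothem 1 → ∉ W
#6 (-3, 3, -3, 0): internal (-5.121320, 5.121320); octagon support 7.242641 vs apothem 1 → ∉ W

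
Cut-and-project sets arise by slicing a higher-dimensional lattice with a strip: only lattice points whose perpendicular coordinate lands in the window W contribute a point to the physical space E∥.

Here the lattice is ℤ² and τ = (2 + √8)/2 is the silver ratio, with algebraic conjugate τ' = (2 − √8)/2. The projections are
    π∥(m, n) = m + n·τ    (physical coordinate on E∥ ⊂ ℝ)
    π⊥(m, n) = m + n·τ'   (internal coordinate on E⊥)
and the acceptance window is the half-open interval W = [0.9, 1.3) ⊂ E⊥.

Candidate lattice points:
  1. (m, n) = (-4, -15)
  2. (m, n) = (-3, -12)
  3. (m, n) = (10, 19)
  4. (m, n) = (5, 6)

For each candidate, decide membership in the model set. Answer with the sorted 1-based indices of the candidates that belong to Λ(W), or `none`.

none

τ' = (2−√8)/2 ≈ -0.41421.
candidate 1: (m,n)=(-4,-15) → π∥ = -4-15·τ ≈ -40.21320, π⊥ = -4-15·τ' ≈ 2.21320 ∉ [0.9, 1.3) ⇒ out
candidate 2: (m,n)=(-3,-12) → π∥ = -3-12·τ ≈ -31.97056, π⊥ = -3-12·τ' ≈ 1.97056 ∉ [0.9, 1.3) ⇒ out
candidate 3: (m,n)=(10,19) → π∥ = 10+19·τ ≈ 55.87006, π⊥ = 10+19·τ' ≈ 2.12994 ∉ [0.9, 1.3) ⇒ out
candidate 4: (m,n)=(5,6) → π∥ = 5+6·τ ≈ 19.48528, π⊥ = 5+6·τ' ≈ 2.51472 ∉ [0.9, 1.3) ⇒ out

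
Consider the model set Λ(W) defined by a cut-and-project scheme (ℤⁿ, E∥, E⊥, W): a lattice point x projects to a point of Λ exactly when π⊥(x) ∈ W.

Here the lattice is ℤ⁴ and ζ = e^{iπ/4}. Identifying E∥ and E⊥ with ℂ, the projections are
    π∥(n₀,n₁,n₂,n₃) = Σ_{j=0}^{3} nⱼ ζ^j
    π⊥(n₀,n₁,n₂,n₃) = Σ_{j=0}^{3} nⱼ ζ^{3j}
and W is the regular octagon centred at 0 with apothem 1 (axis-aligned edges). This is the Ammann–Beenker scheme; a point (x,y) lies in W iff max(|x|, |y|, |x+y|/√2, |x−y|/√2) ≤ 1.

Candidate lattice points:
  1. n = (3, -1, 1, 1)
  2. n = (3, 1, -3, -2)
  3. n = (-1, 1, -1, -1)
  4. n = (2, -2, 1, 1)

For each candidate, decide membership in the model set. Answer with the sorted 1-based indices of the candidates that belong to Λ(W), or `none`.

none

With ζ = e^{iπ/4} the internal vectors are ζ^0,ζ^3,ζ^6,ζ^9.
#1 (3, -1, 1, 1): internal (4.41421, -1.00000); octagon support 4.41421 vs apothem 1 → ∉ W
#2 (3, 1, -3, -2): internal (0.87868, 2.29289); octagon support 2.29289 vs apothem 1 → ∉ W
#3 (-1, 1, -1, -1): internal (-2.41421, 1.00000); octagon support 2.41421 vs apothem 1 → ∉ W
#4 (2, -2, 1, 1): internal (4.12132, -1.70711); octagon support 4.12132 vs apothem 1 → ∉ W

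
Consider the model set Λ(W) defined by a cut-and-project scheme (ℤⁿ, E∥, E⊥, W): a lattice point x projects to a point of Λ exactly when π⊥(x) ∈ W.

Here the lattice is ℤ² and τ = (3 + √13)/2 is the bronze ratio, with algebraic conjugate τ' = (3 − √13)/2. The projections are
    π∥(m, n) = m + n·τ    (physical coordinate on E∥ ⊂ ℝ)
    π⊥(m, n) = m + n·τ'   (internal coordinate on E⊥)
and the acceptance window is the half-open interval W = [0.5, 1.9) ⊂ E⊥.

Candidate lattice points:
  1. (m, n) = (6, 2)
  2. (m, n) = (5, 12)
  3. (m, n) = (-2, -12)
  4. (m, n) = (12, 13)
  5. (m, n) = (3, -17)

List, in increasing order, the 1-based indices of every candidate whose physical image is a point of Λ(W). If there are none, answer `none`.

2, 3

Compute τ' = (3−√13)/2 = -0.3028, so π⊥(m,n) = m -0.3028·n.
candidate 1: (m,n)=(6,2) → π∥ = 6+2·τ ≈ 12.6056, π⊥ = 6+2·τ' ≈ 5.3944 ∉ [0.5, 1.9) ⇒ out
candidate 2: (m,n)=(5,12) → π∥ = 5+12·τ ≈ 44.6333, π⊥ = 5+12·τ' ≈ 1.3667 ∈ [0.5, 1.9) ⇒ IN Λ
candidate 3: (m,n)=(-2,-12) → π∥ = -2-12·τ ≈ -41.6333, π⊥ = -2-12·τ' ≈ 1.6333 ∈ [0.5, 1.9) ⇒ IN Λ
candidate 4: (m,n)=(12,13) → π∥ = 12+13·τ ≈ 54.9361, π⊥ = 12+13·τ' ≈ 8.0639 ∉ [0.5, 1.9) ⇒ out
candidate 5: (m,n)=(3,-17) → π∥ = 3-17·τ ≈ -53.1472, π⊥ = 3-17·τ' ≈ 8.1472 ∉ [0.5, 1.9) ⇒ out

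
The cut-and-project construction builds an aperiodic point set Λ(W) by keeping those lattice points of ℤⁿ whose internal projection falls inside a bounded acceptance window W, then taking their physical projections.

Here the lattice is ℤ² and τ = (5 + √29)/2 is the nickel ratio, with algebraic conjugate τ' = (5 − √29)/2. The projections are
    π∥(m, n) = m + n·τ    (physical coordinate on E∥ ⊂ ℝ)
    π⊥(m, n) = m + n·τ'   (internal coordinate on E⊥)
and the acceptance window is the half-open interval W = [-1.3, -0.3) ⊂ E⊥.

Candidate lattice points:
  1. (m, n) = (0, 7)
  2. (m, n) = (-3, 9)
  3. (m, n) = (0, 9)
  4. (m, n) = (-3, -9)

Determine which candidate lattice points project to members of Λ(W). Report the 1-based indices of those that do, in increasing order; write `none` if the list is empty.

Compute τ' = (5−√29)/2 = -0.1926, so π⊥(m,n) = m -0.1926·n.
#1 (0,7): internal coord 0 + (7)·τ' = -1.3481; -1.3481 ∉ [-1.3, -0.3) → out
#2 (-3,9): internal coord -3 + (9)·τ' = -4.7332; -4.7332 ∉ [-1.3, -0.3) → out
#3 (0,9): internal coord 0 + (9)·τ' = -1.7332; -1.7332 ∉ [-1.3, -0.3) → out
#4 (-3,-9): internal coord -3 + (-9)·τ' = -1.2668; -1.2668 ∈ [-1.3, -0.3) → IN Λ

4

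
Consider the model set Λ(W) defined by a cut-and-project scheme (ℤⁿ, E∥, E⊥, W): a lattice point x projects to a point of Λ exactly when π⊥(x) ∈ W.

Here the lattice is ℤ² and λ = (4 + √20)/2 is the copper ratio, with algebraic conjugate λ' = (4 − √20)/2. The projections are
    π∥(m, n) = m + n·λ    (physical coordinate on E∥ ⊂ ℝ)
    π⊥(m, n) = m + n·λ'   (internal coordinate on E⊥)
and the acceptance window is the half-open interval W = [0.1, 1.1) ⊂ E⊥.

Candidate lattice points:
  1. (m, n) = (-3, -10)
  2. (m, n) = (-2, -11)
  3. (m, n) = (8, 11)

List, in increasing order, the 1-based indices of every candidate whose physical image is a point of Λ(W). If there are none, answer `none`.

2

λ' = (4−√20)/2 ≈ -0.23607.
[1] lift (-3,-10): star map gives -0.63932; window check 0.1 ≤ -0.63932 < 1.1 is false → out
[2] lift (-2,-11): star map gives 0.59675; window check 0.1 ≤ 0.59675 < 1.1 is true → IN Λ
[3] lift (8,11): star map gives 5.40325; window check 0.1 ≤ 5.40325 < 1.1 is false → out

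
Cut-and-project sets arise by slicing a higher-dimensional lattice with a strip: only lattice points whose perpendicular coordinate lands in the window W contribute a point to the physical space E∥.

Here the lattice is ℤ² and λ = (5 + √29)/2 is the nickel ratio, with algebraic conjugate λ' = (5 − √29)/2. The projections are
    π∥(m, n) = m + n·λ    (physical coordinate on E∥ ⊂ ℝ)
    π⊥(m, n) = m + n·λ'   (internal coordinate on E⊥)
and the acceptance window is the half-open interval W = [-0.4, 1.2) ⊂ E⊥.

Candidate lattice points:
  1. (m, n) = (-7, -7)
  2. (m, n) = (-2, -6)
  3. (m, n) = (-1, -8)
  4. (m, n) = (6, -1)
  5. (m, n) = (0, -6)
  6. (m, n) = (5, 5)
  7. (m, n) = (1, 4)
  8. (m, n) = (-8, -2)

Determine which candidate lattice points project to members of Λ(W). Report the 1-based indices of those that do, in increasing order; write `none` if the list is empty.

3, 5, 7

Compute λ' = (5−√29)/2 = -0.192582, so π⊥(m,n) = m -0.192582·n.
candidate 1: (m,n)=(-7,-7) → π∥ = -7-7·λ ≈ -43.348077, π⊥ = -7-7·λ' ≈ -5.651923 ∉ [-0.4, 1.2) ⇒ out
candidate 2: (m,n)=(-2,-6) → π∥ = -2-6·λ ≈ -33.155494, π⊥ = -2-6·λ' ≈ -0.844506 ∉ [-0.4, 1.2) ⇒ out
candidate 3: (m,n)=(-1,-8) → π∥ = -1-8·λ ≈ -42.540659, π⊥ = -1-8·λ' ≈ 0.540659 ∈ [-0.4, 1.2) ⇒ IN Λ
candidate 4: (m,n)=(6,-1) → π∥ = 6-1·λ ≈ 0.807418, π⊥ = 6-1·λ' ≈ 6.192582 ∉ [-0.4, 1.2) ⇒ out
candidate 5: (m,n)=(0,-6) → π∥ = 0-6·λ ≈ -31.155494, π⊥ = 0-6·λ' ≈ 1.155494 ∈ [-0.4, 1.2) ⇒ IN Λ
candidate 6: (m,n)=(5,5) → π∥ = 5+5·λ ≈ 30.962912, π⊥ = 5+5·λ' ≈ 4.037088 ∉ [-0.4, 1.2) ⇒ out
candidate 7: (m,n)=(1,4) → π∥ = 1+4·λ ≈ 21.770330, π⊥ = 1+4·λ' ≈ 0.229670 ∈ [-0.4, 1.2) ⇒ IN Λ
candidate 8: (m,n)=(-8,-2) → π∥ = -8-2·λ ≈ -18.385165, π⊥ = -8-2·λ' ≈ -7.614835 ∉ [-0.4, 1.2) ⇒ out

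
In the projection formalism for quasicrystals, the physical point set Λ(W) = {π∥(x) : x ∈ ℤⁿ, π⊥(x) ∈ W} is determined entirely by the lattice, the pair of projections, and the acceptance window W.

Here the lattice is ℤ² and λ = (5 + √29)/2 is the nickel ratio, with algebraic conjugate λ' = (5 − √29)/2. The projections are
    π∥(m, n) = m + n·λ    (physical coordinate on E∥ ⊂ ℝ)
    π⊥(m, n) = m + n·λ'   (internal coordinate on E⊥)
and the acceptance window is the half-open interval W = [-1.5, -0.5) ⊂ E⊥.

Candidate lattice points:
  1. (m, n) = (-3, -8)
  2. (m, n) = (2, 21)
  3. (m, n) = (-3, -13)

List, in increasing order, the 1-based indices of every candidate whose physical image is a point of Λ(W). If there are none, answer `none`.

1

Compute λ' = (5−√29)/2 = -0.192582, so π⊥(m,n) = m -0.192582·n.
candidate 1: (m,n)=(-3,-8) → π∥ = -3-8·λ ≈ -44.540659, π⊥ = -3-8·λ' ≈ -1.459341 ∈ [-1.5, -0.5) ⇒ IN Λ
candidate 2: (m,n)=(2,21) → π∥ = 2+21·λ ≈ 111.044230, π⊥ = 2+21·λ' ≈ -2.044230 ∉ [-1.5, -0.5) ⇒ out
candidate 3: (m,n)=(-3,-13) → π∥ = -3-13·λ ≈ -70.503571, π⊥ = -3-13·λ' ≈ -0.496429 ∉ [-1.5, -0.5) ⇒ out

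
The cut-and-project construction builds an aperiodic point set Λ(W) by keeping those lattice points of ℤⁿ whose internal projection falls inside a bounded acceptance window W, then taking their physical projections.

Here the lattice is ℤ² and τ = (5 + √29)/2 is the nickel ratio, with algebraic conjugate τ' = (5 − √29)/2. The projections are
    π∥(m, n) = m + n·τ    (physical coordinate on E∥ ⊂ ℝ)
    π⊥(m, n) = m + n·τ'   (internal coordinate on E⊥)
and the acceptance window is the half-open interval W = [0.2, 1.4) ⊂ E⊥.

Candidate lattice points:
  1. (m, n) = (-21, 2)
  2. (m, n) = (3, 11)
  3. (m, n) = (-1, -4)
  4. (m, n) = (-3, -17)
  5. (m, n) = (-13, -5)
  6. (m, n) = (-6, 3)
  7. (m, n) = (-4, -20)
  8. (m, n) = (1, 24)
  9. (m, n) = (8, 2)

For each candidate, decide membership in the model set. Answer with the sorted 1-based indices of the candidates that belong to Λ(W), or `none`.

2, 4

Compute τ' = (5−√29)/2 = -0.19258, so π⊥(m,n) = m -0.19258·n.
candidate 1: (m,n)=(-21,2) → π∥ = -21+2·τ ≈ -10.61484, π⊥ = -21+2·τ' ≈ -21.38516 ∉ [0.2, 1.4) ⇒ out
candidate 2: (m,n)=(3,11) → π∥ = 3+11·τ ≈ 60.11841, π⊥ = 3+11·τ' ≈ 0.88159 ∈ [0.2, 1.4) ⇒ IN Λ
candidate 3: (m,n)=(-1,-4) → π∥ = -1-4·τ ≈ -21.77033, π⊥ = -1-4·τ' ≈ -0.22967 ∉ [0.2, 1.4) ⇒ out
candidate 4: (m,n)=(-3,-17) → π∥ = -3-17·τ ≈ -91.27390, π⊥ = -3-17·τ' ≈ 0.27390 ∈ [0.2, 1.4) ⇒ IN Λ
candidate 5: (m,n)=(-13,-5) → π∥ = -13-5·τ ≈ -38.96291, π⊥ = -13-5·τ' ≈ -12.03709 ∉ [0.2, 1.4) ⇒ out
candidate 6: (m,n)=(-6,3) → π∥ = -6+3·τ ≈ 9.57775, π⊥ = -6+3·τ' ≈ -6.57775 ∉ [0.2, 1.4) ⇒ out
candidate 7: (m,n)=(-4,-20) → π∥ = -4-20·τ ≈ -107.85165, π⊥ = -4-20·τ' ≈ -0.14835 ∉ [0.2, 1.4) ⇒ out
candidate 8: (m,n)=(1,24) → π∥ = 1+24·τ ≈ 125.62198, π⊥ = 1+24·τ' ≈ -3.62198 ∉ [0.2, 1.4) ⇒ out
candidate 9: (m,n)=(8,2) → π∥ = 8+2·τ ≈ 18.38516, π⊥ = 8+2·τ' ≈ 7.61484 ∉ [0.2, 1.4) ⇒ out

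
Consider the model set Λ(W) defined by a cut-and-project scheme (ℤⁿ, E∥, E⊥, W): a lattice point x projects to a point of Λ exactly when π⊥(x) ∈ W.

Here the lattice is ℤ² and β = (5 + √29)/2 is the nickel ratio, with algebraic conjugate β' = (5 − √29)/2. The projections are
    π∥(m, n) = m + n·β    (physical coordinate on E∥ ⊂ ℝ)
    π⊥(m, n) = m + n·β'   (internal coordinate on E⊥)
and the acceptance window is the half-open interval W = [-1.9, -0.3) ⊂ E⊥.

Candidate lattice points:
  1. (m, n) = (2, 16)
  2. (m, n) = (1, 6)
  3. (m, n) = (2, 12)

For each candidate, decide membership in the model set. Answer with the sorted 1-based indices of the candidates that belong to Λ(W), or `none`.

1, 3

Numerically β ≈ 5.192582 and β' = −1/β ≈ -0.192582.
[1] lift (2,16): star map gives -1.081318; window check -1.9 ≤ -1.081318 < -0.3 is true → IN Λ
[2] lift (1,6): star map gives -0.155494; window check -1.9 ≤ -0.155494 < -0.3 is false → out
[3] lift (2,12): star map gives -0.310989; window check -1.9 ≤ -0.310989 < -0.3 is true → IN Λ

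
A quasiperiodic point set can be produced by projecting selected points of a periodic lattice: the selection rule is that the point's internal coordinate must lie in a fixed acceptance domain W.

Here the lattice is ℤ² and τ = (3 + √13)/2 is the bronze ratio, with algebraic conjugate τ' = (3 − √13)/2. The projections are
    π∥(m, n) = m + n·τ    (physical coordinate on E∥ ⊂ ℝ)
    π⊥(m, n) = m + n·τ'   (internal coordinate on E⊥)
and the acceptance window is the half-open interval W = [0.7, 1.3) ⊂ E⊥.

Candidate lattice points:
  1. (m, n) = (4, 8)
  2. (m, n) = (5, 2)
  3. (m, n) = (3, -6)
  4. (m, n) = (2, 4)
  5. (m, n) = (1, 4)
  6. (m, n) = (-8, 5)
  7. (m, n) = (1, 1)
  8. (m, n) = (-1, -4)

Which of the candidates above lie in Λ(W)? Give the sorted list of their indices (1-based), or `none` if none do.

4

Numerically τ ≈ 3.3028 and τ' = −1/τ ≈ -0.3028.
[1] lift (4,8): star map gives 1.5778; window check 0.7 ≤ 1.5778 < 1.3 is false → out
[2] lift (5,2): star map gives 4.3944; window check 0.7 ≤ 4.3944 < 1.3 is false → out
[3] lift (3,-6): star map gives 4.8167; window check 0.7 ≤ 4.8167 < 1.3 is false → out
[4] lift (2,4): star map gives 0.7889; window check 0.7 ≤ 0.7889 < 1.3 is true → IN Λ
[5] lift (1,4): star map gives -0.2111; window check 0.7 ≤ -0.2111 < 1.3 is false → out
[6] lift (-8,5): star map gives -9.5139; window check 0.7 ≤ -9.5139 < 1.3 is false → out
[7] lift (1,1): star map gives 0.6972; window check 0.7 ≤ 0.6972 < 1.3 is false → out
[8] lift (-1,-4): star map gives 0.2111; window check 0.7 ≤ 0.2111 < 1.3 is false → out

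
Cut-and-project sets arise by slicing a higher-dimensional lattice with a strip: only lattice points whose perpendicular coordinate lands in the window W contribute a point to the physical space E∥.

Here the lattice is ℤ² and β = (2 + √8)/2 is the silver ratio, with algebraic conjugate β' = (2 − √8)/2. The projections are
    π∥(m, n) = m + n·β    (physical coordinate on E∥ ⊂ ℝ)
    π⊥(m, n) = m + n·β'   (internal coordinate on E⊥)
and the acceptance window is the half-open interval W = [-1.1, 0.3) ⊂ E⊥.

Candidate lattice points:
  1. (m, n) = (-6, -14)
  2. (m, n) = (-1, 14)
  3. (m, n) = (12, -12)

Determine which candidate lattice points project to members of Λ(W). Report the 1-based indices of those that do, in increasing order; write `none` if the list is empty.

Numerically β ≈ 2.41421 and β' = −1/β ≈ -0.41421.
[1] lift (-6,-14): star map gives -0.20101; window check -1.1 ≤ -0.20101 < 0.3 is true → IN Λ
[2] lift (-1,14): star map gives -6.79899; window check -1.1 ≤ -6.79899 < 0.3 is false → out
[3] lift (12,-12): star map gives 16.97056; window check -1.1 ≤ 16.97056 < 0.3 is false → out

1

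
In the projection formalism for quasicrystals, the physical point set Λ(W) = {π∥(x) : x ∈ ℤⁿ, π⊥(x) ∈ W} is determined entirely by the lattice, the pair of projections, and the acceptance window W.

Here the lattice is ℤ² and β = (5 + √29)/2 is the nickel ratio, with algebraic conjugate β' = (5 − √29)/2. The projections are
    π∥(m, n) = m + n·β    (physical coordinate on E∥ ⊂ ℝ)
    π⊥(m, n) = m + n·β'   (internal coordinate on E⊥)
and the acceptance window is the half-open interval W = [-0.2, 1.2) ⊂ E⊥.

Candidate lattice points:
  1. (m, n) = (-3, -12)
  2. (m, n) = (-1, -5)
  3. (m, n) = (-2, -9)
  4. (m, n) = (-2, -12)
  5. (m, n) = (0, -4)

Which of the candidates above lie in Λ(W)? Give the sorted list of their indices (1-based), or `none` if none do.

2, 4, 5

Compute β' = (5−√29)/2 = -0.19258, so π⊥(m,n) = m -0.19258·n.
candidate 1: (m,n)=(-3,-12) → π∥ = -3-12·β ≈ -65.31099, π⊥ = -3-12·β' ≈ -0.68901 ∉ [-0.2, 1.2) ⇒ out
candidate 2: (m,n)=(-1,-5) → π∥ = -1-5·β ≈ -26.96291, π⊥ = -1-5·β' ≈ -0.03709 ∈ [-0.2, 1.2) ⇒ IN Λ
candidate 3: (m,n)=(-2,-9) → π∥ = -2-9·β ≈ -48.73324, π⊥ = -2-9·β' ≈ -0.26676 ∉ [-0.2, 1.2) ⇒ out
candidate 4: (m,n)=(-2,-12) → π∥ = -2-12·β ≈ -64.31099, π⊥ = -2-12·β' ≈ 0.31099 ∈ [-0.2, 1.2) ⇒ IN Λ
candidate 5: (m,n)=(0,-4) → π∥ = 0-4·β ≈ -20.77033, π⊥ = 0-4·β' ≈ 0.77033 ∈ [-0.2, 1.2) ⇒ IN Λ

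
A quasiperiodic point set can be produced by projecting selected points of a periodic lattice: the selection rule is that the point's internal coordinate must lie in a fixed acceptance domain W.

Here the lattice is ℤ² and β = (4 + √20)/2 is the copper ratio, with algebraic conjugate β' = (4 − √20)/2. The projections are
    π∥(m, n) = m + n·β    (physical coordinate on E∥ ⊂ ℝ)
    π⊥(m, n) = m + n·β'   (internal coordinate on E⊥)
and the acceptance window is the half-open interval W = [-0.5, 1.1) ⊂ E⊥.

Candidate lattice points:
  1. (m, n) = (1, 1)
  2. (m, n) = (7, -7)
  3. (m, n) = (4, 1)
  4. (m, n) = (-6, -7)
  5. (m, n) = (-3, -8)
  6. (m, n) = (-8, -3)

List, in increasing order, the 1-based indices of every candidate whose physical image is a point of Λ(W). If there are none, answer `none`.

1

Numerically β ≈ 4.23607 and β' = −1/β ≈ -0.23607.
[1] lift (1,1): star map gives 0.76393; window check -0.5 ≤ 0.76393 < 1.1 is true → IN Λ
[2] lift (7,-7): star map gives 8.65248; window check -0.5 ≤ 8.65248 < 1.1 is false → out
[3] lift (4,1): star map gives 3.76393; window check -0.5 ≤ 3.76393 < 1.1 is false → out
[4] lift (-6,-7): star map gives -4.34752; window check -0.5 ≤ -4.34752 < 1.1 is false → out
[5] lift (-3,-8): star map gives -1.11146; window check -0.5 ≤ -1.11146 < 1.1 is false → out
[6] lift (-8,-3): star map gives -7.29180; window check -0.5 ≤ -7.29180 < 1.1 is false → out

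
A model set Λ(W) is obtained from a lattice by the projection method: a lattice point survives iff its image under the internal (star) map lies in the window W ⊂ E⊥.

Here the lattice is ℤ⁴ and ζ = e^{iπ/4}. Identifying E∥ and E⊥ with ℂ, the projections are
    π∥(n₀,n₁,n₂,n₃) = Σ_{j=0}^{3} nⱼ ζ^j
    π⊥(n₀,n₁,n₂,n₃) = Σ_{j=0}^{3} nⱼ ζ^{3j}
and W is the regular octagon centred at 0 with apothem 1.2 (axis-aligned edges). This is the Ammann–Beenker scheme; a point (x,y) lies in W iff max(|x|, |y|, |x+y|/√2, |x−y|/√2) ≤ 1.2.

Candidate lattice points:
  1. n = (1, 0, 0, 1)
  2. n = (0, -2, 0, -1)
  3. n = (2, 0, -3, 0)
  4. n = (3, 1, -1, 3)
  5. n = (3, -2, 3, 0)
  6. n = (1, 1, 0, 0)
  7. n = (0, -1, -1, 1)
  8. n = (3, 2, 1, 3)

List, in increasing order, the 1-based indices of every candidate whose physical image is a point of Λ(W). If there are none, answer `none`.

π⊥(n) = n₀ + n₁ζ³ + n₂ζ⁶ + n₃ζ⁹ where ζ = e^{iπ/4}.
#1 (1, 0, 0, 1): internal (1.70711, 0.70711); octagon support 1.70711 vs apothem 1.2 → ∉ W
#2 (0, -2, 0, -1): internal (0.70711, -2.12132); octagon support 2.12132 vs apothem 1.2 → ∉ W
#3 (2, 0, -3, 0): internal (2.00000, 3.00000); octagon support 3.53553 vs apothem 1.2 → ∉ W
#4 (3, 1, -1, 3): internal (4.41421, 3.82843); octagon support 5.82843 vs apothem 1.2 → ∉ W
#5 (3, -2, 3, 0): internal (4.41421, -4.41421); octagon support 6.24264 vs apothem 1.2 → ∉ W
#6 (1, 1, 0, 0): internal (0.29289, 0.70711); octagon support 0.70711 vs apothem 1.2 → ∈ W
#7 (0, -1, -1, 1): internal (1.41421, 1.00000); octagon support 1.70711 vs apothem 1.2 → ∉ W
#8 (3, 2, 1, 3): internal (3.70711, 2.53553); octagon support 4.41421 vs apothem 1.2 → ∉ W

6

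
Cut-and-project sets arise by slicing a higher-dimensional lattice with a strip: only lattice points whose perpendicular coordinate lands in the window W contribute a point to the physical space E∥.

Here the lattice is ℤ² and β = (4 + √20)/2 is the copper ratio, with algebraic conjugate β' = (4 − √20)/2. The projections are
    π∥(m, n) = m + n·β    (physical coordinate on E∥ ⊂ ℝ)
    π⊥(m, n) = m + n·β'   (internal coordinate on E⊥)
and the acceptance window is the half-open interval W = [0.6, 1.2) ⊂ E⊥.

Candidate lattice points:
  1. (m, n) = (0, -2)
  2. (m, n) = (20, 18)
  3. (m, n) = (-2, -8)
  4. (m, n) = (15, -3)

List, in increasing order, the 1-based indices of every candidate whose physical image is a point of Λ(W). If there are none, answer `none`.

Compute β' = (4−√20)/2 = -0.2361, so π⊥(m,n) = m -0.2361·n.
#1 (0,-2): internal coord 0 + (-2)·β' = +0.4721; +0.4721 ∉ [0.6, 1.2) → out
#2 (20,18): internal coord 20 + (18)·β' = +15.7508; +15.7508 ∉ [0.6, 1.2) → out
#3 (-2,-8): internal coord -2 + (-8)·β' = -0.1115; -0.1115 ∉ [0.6, 1.2) → out
#4 (15,-3): internal coord 15 + (-3)·β' = +15.7082; +15.7082 ∉ [0.6, 1.2) → out

none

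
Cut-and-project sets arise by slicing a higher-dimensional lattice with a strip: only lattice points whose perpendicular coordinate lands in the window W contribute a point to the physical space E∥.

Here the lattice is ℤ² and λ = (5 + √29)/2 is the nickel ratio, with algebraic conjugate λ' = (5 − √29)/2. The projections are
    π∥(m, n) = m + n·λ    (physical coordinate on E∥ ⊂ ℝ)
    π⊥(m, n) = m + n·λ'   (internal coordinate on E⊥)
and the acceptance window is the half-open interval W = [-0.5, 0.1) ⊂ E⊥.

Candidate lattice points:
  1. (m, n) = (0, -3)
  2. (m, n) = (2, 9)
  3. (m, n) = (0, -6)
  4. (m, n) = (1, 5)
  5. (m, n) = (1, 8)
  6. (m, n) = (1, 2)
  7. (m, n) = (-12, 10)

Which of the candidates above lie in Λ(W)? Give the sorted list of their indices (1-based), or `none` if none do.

Compute λ' = (5−√29)/2 = -0.192582, so π⊥(m,n) = m -0.192582·n.
[1] lift (0,-3): star map gives 0.577747; window check -0.5 ≤ 0.577747 < 0.1 is false → out
[2] lift (2,9): star map gives 0.266758; window check -0.5 ≤ 0.266758 < 0.1 is false → out
[3] lift (0,-6): star map gives 1.155494; window check -0.5 ≤ 1.155494 < 0.1 is false → out
[4] lift (1,5): star map gives 0.037088; window check -0.5 ≤ 0.037088 < 0.1 is true → IN Λ
[5] lift (1,8): star map gives -0.540659; window check -0.5 ≤ -0.540659 < 0.1 is false → out
[6] lift (1,2): star map gives 0.614835; window check -0.5 ≤ 0.614835 < 0.1 is false → out
[7] lift (-12,10): star map gives -13.925824; window check -0.5 ≤ -13.925824 < 0.1 is false → out

4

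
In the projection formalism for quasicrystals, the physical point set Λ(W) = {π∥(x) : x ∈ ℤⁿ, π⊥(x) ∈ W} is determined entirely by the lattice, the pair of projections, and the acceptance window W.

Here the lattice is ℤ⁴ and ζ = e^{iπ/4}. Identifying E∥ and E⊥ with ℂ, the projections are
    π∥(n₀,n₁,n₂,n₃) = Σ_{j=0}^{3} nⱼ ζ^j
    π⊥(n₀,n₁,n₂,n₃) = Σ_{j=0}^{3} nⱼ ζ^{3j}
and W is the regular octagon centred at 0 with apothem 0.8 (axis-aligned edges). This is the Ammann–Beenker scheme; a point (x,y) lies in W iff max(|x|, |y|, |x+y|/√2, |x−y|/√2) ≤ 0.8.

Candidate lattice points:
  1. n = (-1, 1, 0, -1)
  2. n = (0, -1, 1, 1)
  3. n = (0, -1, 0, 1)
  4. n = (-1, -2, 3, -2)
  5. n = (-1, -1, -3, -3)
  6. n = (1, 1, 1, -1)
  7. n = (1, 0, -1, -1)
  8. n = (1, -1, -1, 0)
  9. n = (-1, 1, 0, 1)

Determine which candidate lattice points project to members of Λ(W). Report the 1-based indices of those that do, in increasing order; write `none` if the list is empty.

Internal map: ζ^{3j} for j=0..3 gives (1,0), (−√2/2,√2/2), (0,−1), (√2/2,√2/2).
#1 (-1, 1, 0, -1): internal (-2.41421, 0.00000); octagon support 2.41421 vs apothem 0.8 → ∉ W
#2 (0, -1, 1, 1): internal (1.41421, -1.00000); octagon support 1.70711 vs apothem 0.8 → ∉ W
#3 (0, -1, 0, 1): internal (1.41421, 0.00000); octagon support 1.41421 vs apothem 0.8 → ∉ W
#4 (-1, -2, 3, -2): internal (-1.00000, -5.82843); octagon support 5.82843 vs apothem 0.8 → ∉ W
#5 (-1, -1, -3, -3): internal (-2.41421, 0.17157); octagon support 2.41421 vs apothem 0.8 → ∉ W
#6 (1, 1, 1, -1): internal (-0.41421, -1.00000); octagon support 1.00000 vs apothem 0.8 → ∉ W
#7 (1, 0, -1, -1): internal (0.29289, 0.29289); octagon support 0.41421 vs apothem 0.8 → ∈ W
#8 (1, -1, -1, 0): internal (1.70711, 0.29289); octagon support 1.70711 vs apothem 0.8 → ∉ W
#9 (-1, 1, 0, 1): internal (-1.00000, 1.41421); octagon support 1.70711 vs apothem 0.8 → ∉ W

7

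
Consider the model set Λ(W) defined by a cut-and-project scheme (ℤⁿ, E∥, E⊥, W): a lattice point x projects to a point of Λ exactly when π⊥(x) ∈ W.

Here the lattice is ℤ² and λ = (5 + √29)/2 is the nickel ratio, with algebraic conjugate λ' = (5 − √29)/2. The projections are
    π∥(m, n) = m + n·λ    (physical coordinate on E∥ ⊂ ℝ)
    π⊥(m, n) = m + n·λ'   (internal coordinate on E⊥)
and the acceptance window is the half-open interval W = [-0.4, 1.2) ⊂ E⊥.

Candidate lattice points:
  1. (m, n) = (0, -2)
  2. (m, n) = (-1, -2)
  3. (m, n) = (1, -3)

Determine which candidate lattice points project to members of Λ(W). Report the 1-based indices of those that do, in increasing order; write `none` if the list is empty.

1

Compute λ' = (5−√29)/2 = -0.1926, so π⊥(m,n) = m -0.1926·n.
candidate 1: (m,n)=(0,-2) → π∥ = 0-2·λ ≈ -10.3852, π⊥ = 0-2·λ' ≈ 0.3852 ∈ [-0.4, 1.2) ⇒ IN Λ
candidate 2: (m,n)=(-1,-2) → π∥ = -1-2·λ ≈ -11.3852, π⊥ = -1-2·λ' ≈ -0.6148 ∉ [-0.4, 1.2) ⇒ out
candidate 3: (m,n)=(1,-3) → π∥ = 1-3·λ ≈ -14.5777, π⊥ = 1-3·λ' ≈ 1.5777 ∉ [-0.4, 1.2) ⇒ out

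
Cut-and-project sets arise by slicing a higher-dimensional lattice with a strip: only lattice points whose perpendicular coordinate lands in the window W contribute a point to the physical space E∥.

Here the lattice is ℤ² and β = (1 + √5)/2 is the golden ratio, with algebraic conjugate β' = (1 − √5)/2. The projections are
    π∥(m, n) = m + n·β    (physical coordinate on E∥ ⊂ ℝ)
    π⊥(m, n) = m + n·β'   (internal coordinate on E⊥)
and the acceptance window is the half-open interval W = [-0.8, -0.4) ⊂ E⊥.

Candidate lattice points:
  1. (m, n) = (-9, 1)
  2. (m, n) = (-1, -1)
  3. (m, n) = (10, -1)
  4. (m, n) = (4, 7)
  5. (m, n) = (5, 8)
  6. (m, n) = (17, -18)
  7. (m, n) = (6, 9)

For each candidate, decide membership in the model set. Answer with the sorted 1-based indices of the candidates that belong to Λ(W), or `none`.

none

Numerically β ≈ 1.6180 and β' = −1/β ≈ -0.6180.
candidate 1: (m,n)=(-9,1) → π∥ = -9+1·β ≈ -7.3820, π⊥ = -9+1·β' ≈ -9.6180 ∉ [-0.8, -0.4) ⇒ out
candidate 2: (m,n)=(-1,-1) → π∥ = -1-1·β ≈ -2.6180, π⊥ = -1-1·β' ≈ -0.3820 ∉ [-0.8, -0.4) ⇒ out
candidate 3: (m,n)=(10,-1) → π∥ = 10-1·β ≈ 8.3820, π⊥ = 10-1·β' ≈ 10.6180 ∉ [-0.8, -0.4) ⇒ out
candidate 4: (m,n)=(4,7) → π∥ = 4+7·β ≈ 15.3262, π⊥ = 4+7·β' ≈ -0.3262 ∉ [-0.8, -0.4) ⇒ out
candidate 5: (m,n)=(5,8) → π∥ = 5+8·β ≈ 17.9443, π⊥ = 5+8·β' ≈ 0.0557 ∉ [-0.8, -0.4) ⇒ out
candidate 6: (m,n)=(17,-18) → π∥ = 17-18·β ≈ -12.1246, π⊥ = 17-18·β' ≈ 28.1246 ∉ [-0.8, -0.4) ⇒ out
candidate 7: (m,n)=(6,9) → π∥ = 6+9·β ≈ 20.5623, π⊥ = 6+9·β' ≈ 0.4377 ∉ [-0.8, -0.4) ⇒ out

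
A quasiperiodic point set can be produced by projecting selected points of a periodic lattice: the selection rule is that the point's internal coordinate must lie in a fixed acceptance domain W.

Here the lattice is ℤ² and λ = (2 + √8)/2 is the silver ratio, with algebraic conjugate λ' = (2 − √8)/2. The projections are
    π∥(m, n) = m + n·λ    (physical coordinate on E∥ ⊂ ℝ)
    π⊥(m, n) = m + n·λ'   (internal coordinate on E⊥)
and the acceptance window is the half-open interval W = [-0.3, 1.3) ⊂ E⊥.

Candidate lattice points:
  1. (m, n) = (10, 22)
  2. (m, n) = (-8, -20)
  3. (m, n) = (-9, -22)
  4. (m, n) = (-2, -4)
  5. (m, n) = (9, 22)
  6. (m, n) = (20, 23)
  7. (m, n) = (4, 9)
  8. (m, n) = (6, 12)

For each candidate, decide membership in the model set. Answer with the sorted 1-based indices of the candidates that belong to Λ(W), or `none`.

1, 2, 3, 5, 7, 8

λ' = (2−√8)/2 ≈ -0.414214.
#1 (10,22): internal coord 10 + (22)·λ' = +0.887302; +0.887302 ∈ [-0.3, 1.3) → IN Λ
#2 (-8,-20): internal coord -8 + (-20)·λ' = +0.284271; +0.284271 ∈ [-0.3, 1.3) → IN Λ
#3 (-9,-22): internal coord -9 + (-22)·λ' = +0.112698; +0.112698 ∈ [-0.3, 1.3) → IN Λ
#4 (-2,-4): internal coord -2 + (-4)·λ' = -0.343146; -0.343146 ∉ [-0.3, 1.3) → out
#5 (9,22): internal coord 9 + (22)·λ' = -0.112698; -0.112698 ∈ [-0.3, 1.3) → IN Λ
#6 (20,23): internal coord 20 + (23)·λ' = +10.473088; +10.473088 ∉ [-0.3, 1.3) → out
#7 (4,9): internal coord 4 + (9)·λ' = +0.272078; +0.272078 ∈ [-0.3, 1.3) → IN Λ
#8 (6,12): internal coord 6 + (12)·λ' = +1.029437; +1.029437 ∈ [-0.3, 1.3) → IN Λ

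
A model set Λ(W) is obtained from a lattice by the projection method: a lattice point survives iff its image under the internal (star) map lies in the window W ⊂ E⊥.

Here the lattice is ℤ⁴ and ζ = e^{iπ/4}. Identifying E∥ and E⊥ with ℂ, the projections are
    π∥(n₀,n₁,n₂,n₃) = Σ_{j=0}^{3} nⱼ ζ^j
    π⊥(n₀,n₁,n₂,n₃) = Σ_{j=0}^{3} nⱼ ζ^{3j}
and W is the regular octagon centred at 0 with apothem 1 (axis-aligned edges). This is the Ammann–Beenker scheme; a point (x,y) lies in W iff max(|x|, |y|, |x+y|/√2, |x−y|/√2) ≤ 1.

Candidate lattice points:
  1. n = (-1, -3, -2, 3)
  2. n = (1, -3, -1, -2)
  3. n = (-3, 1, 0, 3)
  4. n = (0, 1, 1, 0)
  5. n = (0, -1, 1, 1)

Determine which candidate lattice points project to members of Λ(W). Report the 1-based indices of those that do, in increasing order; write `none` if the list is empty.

Internal map: ζ^{3j} for j=0..3 gives (1,0), (−√2/2,√2/2), (0,−1), (√2/2,√2/2).
#1 (-1, -3, -2, 3): internal (3.242641, 2.000000); octagon support 3.707107 vs apothem 1 → ∉ W
#2 (1, -3, -1, -2): internal (1.707107, -2.535534); octagon support 3.000000 vs apothem 1 → ∉ W
#3 (-3, 1, 0, 3): internal (-1.585786, 2.828427); octagon support 3.121320 vs apothem 1 → ∉ W
#4 (0, 1, 1, 0): internal (-0.707107, -0.292893); octagon support 0.707107 vs apothem 1 → ∈ W
#5 (0, -1, 1, 1): internal (1.414214, -1.000000); octagon support 1.707107 vs apothem 1 → ∉ W

4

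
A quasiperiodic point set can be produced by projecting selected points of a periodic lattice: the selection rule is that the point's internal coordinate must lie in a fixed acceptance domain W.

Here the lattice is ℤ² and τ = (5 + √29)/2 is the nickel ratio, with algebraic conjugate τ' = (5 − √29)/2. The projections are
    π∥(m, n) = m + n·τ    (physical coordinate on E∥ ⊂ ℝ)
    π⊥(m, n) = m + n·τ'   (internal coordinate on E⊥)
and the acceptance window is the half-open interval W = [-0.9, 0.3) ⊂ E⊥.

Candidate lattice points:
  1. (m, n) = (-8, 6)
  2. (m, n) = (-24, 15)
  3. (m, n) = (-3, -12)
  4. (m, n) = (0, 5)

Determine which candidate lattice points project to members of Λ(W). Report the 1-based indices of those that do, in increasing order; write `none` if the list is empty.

Compute τ' = (5−√29)/2 = -0.19258, so π⊥(m,n) = m -0.19258·n.
candidate 1: (m,n)=(-8,6) → π∥ = -8+6·τ ≈ 23.15549, π⊥ = -8+6·τ' ≈ -9.15549 ∉ [-0.9, 0.3) ⇒ out
candidate 2: (m,n)=(-24,15) → π∥ = -24+15·τ ≈ 53.88874, π⊥ = -24+15·τ' ≈ -26.88874 ∉ [-0.9, 0.3) ⇒ out
candidate 3: (m,n)=(-3,-12) → π∥ = -3-12·τ ≈ -65.31099, π⊥ = -3-12·τ' ≈ -0.68901 ∈ [-0.9, 0.3) ⇒ IN Λ
candidate 4: (m,n)=(0,5) → π∥ = 0+5·τ ≈ 25.96291, π⊥ = 0+5·τ' ≈ -0.96291 ∉ [-0.9, 0.3) ⇒ out

3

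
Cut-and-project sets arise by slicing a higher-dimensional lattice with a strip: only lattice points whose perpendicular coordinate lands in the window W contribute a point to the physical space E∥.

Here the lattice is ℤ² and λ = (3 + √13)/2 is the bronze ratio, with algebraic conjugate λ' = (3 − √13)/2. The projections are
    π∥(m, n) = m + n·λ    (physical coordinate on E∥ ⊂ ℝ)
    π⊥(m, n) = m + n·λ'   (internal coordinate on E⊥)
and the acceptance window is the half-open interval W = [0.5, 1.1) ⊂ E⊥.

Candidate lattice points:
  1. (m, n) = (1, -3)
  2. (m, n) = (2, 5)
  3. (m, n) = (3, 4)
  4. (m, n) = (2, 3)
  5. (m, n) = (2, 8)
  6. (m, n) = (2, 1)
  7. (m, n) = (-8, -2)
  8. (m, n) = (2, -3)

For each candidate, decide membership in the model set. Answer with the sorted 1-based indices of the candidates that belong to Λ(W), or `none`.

λ' = (3−√13)/2 ≈ -0.3028.
#1 (1,-3): internal coord 1 + (-3)·λ' = +1.9083; +1.9083 ∉ [0.5, 1.1) → out
#2 (2,5): internal coord 2 + (5)·λ' = +0.4861; +0.4861 ∉ [0.5, 1.1) → out
#3 (3,4): internal coord 3 + (4)·λ' = +1.7889; +1.7889 ∉ [0.5, 1.1) → out
#4 (2,3): internal coord 2 + (3)·λ' = +1.0917; +1.0917 ∈ [0.5, 1.1) → IN Λ
#5 (2,8): internal coord 2 + (8)·λ' = -0.4222; -0.4222 ∉ [0.5, 1.1) → out
#6 (2,1): internal coord 2 + (1)·λ' = +1.6972; +1.6972 ∉ [0.5, 1.1) → out
#7 (-8,-2): internal coord -8 + (-2)·λ' = -7.3944; -7.3944 ∉ [0.5, 1.1) → out
#8 (2,-3): internal coord 2 + (-3)·λ' = +2.9083; +2.9083 ∉ [0.5, 1.1) → out

4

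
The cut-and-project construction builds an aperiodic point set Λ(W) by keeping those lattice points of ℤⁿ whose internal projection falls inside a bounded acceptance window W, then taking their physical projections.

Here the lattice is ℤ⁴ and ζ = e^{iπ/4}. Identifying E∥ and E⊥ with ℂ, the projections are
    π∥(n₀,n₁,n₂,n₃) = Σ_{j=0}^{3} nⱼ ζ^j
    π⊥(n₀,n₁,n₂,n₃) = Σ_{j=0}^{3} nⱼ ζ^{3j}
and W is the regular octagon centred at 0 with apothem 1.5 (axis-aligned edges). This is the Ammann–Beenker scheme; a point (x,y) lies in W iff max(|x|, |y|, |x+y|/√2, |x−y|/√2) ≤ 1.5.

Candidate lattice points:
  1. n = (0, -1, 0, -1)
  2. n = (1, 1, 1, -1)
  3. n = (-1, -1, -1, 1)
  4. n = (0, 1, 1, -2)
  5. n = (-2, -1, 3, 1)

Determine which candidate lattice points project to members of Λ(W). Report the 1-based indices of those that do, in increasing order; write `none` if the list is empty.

1, 2, 3

π⊥(n) = n₀ + n₁ζ³ + n₂ζ⁶ + n₃ζ⁹ where ζ = e^{iπ/4}.
#1 (0, -1, 0, -1): internal (0.0000, -1.4142); octagon support 1.4142 vs apothem 1.5 → ∈ W
#2 (1, 1, 1, -1): internal (-0.4142, -1.0000); octagon support 1.0000 vs apothem 1.5 → ∈ W
#3 (-1, -1, -1, 1): internal (0.4142, 1.0000); octagon support 1.0000 vs apothem 1.5 → ∈ W
#4 (0, 1, 1, -2): internal (-2.1213, -1.7071); octagon support 2.7071 vs apothem 1.5 → ∉ W
#5 (-2, -1, 3, 1): internal (-0.5858, -3.0000); octagon support 3.0000 vs apothem 1.5 → ∉ W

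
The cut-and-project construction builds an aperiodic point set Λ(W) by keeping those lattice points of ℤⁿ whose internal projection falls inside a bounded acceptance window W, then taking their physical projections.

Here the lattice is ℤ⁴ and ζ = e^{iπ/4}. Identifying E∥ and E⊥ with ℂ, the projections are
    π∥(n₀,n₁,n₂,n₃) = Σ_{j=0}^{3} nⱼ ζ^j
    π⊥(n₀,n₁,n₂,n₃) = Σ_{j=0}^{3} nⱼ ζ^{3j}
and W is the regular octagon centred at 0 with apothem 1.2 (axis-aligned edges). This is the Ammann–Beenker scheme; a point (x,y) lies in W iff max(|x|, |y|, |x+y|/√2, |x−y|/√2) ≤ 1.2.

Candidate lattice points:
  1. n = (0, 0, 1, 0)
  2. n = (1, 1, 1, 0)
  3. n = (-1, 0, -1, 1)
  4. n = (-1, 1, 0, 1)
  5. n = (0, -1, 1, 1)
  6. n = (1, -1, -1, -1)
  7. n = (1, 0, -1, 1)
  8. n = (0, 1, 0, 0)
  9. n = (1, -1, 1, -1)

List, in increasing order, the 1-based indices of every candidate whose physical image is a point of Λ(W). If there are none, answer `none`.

1, 2, 6, 8

π⊥(n) = n₀ + n₁ζ³ + n₂ζ⁶ + n₃ζ⁹ where ζ = e^{iπ/4}.
#1 (0, 0, 1, 0): internal (0.0000, -1.0000); octagon support 1.0000 vs apothem 1.2 → ∈ W
#2 (1, 1, 1, 0): internal (0.2929, -0.2929); octagon support 0.4142 vs apothem 1.2 → ∈ W
#3 (-1, 0, -1, 1): internal (-0.2929, 1.7071); octagon support 1.7071 vs apothem 1.2 → ∉ W
#4 (-1, 1, 0, 1): internal (-1.0000, 1.4142); octagon support 1.7071 vs apothem 1.2 → ∉ W
#5 (0, -1, 1, 1): internal (1.4142, -1.0000); octagon support 1.7071 vs apothem 1.2 → ∉ W
#6 (1, -1, -1, -1): internal (1.0000, -0.4142); octagon support 1.0000 vs apothem 1.2 → ∈ W
#7 (1, 0, -1, 1): internal (1.7071, 1.7071); octagon support 2.4142 vs apothem 1.2 → ∉ W
#8 (0, 1, 0, 0): internal (-0.7071, 0.7071); octagon support 1.0000 vs apothem 1.2 → ∈ W
#9 (1, -1, 1, -1): internal (1.0000, -2.4142); octagon support 2.4142 vs apothem 1.2 → ∉ W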